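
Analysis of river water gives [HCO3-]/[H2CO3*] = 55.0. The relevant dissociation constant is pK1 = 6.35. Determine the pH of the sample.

pH = 8.09

From K1 = [H⁺][HCO3-]/[H2CO3*]:  pH = pK1 + log₁₀([HCO3-]/[H2CO3*])
log₁₀(55.0) = +1.740
pH = 6.35 + (+1.740) = 8.09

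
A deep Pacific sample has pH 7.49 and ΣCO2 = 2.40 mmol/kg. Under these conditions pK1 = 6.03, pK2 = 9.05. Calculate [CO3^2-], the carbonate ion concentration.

α₂ = 1 / (1 + [H⁺]/K2 + [H⁺]²/(K1K2)) = 1 / (1 + 10^+1.56 + 10^+0.10)
   = 1 / (1 + 36.308 + 1.2589) = 1/38.567 = 0.02593
[CO3²⁻] = α₂ × DIC = 0.02593 × 2.40 = 0.0622 mmol/kg

[CO3²⁻] = 0.0622 mmol/kg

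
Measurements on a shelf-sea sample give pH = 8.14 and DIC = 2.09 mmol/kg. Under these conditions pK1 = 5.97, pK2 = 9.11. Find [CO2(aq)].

α₀ = 1 / (1 + K1/[H⁺] + K1K2/[H⁺]²) = 1 / (1 + 10^+2.17 + 10^+1.20)
   = 1 / (1 + 147.91 + 15.849) = 1/164.76 = 0.006069
[CO2*] = α₀ × DIC = 0.006069 × 2.09 = 0.0127 mmol/kg = 12.7 μmol/kg

[CO2*] = 12.7 μmol/kg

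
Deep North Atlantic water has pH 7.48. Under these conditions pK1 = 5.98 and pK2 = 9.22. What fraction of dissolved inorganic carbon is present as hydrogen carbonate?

α₁ = 0.953

α₁ = 1 / (1 + [H⁺]/K1 + K2/[H⁺]) = 1 / (1 + 10^-1.50 + 10^-1.74)
   = 1 / (1 + 0.031623 + 0.018197) = 1/1.0498 = 0.9525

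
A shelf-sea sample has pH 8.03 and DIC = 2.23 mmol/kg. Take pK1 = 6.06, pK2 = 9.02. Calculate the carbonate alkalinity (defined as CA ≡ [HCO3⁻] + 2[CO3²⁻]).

CA = 2.41 mmol/kg

CA = [HCO3⁻] + 2[CO3²⁻] = (α₁ + 2α₂)·DIC
At pH 8.03: [H⁺]/K1 = 10^-1.97 = 0.010715, K2/[H⁺] = 10^-0.99 = 0.10233
α₁ = 1/(1 + 0.010715 + 0.10233) = 1/1.1130 = 0.8984; α₂ = α₁·K2/[H⁺] = 0.09194
α₁ + 2α₂ = 1.0823
CA = 1.0823 × 2.23 = 2.41 mmol/kg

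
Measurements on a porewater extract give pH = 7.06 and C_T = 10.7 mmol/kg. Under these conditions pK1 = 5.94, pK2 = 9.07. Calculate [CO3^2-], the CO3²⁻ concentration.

[CO3²⁻] = 0.0963 mmol/kg

α₂ = 1 / (1 + [H⁺]/K2 + [H⁺]²/(K1K2)) = 1 / (1 + 10^+2.01 + 10^+0.89)
   = 1 / (1 + 102.33 + 7.7625) = 1/111.09 = 0.009002
[CO3²⁻] = α₂ × DIC = 0.009002 × 10.7 = 0.0963 mmol/kg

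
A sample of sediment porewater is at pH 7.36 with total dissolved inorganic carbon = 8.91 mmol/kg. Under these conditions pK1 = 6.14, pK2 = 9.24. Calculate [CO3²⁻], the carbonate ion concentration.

α₂ = 1 / (1 + [H⁺]/K2 + [H⁺]²/(K1K2)) = 1 / (1 + 10^+1.88 + 10^+0.66)
   = 1 / (1 + 75.858 + 4.5709) = 1/81.429 = 0.01228
[CO3²⁻] = α₂ × DIC = 0.01228 × 8.91 = 0.109 mmol/kg

[CO3²⁻] = 0.109 mmol/kg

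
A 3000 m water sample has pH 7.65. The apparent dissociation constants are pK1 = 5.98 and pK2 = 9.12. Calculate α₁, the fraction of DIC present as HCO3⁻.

α₁ = 1 / (1 + [H⁺]/K1 + K2/[H⁺]) = 1 / (1 + 10^-1.67 + 10^-1.47)
   = 1 / (1 + 0.021380 + 0.033884) = 1/1.0553 = 0.9476

α₁ = 0.948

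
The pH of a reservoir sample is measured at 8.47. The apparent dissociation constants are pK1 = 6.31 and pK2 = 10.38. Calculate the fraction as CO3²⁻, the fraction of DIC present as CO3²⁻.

α₂ = 0.0121

α₂ = 1 / (1 + [H⁺]/K2 + [H⁺]²/(K1K2)) = 1 / (1 + 10^+1.91 + 10^-0.25)
   = 1 / (1 + 81.283 + 0.56234) = 1/82.845 = 0.01207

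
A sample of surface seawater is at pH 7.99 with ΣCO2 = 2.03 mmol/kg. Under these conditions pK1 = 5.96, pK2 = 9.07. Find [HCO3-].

α₁ = 1 / (1 + [H⁺]/K1 + K2/[H⁺]) = 1 / (1 + 10^-2.03 + 10^-1.08)
   = 1 / (1 + 0.0093325 + 0.083176) = 1/1.0925 = 0.9153
[HCO3⁻] = α₁ × DIC = 0.9153 × 2.03 = 1.86 mmol/kg

[HCO3⁻] = 1.86 mmol/kg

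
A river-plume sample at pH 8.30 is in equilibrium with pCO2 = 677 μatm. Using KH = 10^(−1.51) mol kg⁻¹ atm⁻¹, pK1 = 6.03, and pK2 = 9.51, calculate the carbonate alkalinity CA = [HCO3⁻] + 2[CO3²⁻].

[CO2*] = KH · pCO2 = 10^(−1.51) × 677×10^-6 = 2.092×10^-5 mol/kg
α₀ = 1/(1 + K1/[H⁺] + K1K2/[H⁺]²) = 1/(1 + 10^+2.27 + 10^+1.06) = 0.005033
DIC = [CO2*]/α₀ = 2.092×10^-5 / 0.005033 = 4.157 mmol/kg
CA = (α₁ + 2α₂)·DIC = (0.9372 + 2×0.05779) × 4.157 = 4.38 mmol/kg

CA = 4.38 mmol/kg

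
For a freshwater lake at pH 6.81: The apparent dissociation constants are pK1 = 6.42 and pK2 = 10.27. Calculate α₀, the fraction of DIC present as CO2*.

α₀ = 1 / (1 + K1/[H⁺] + K1K2/[H⁺]²) = 1 / (1 + 10^+0.39 + 10^-3.07)
   = 1 / (1 + 2.4547 + 0.00085114) = 1/3.4556 = 0.2894

α₀ = 0.289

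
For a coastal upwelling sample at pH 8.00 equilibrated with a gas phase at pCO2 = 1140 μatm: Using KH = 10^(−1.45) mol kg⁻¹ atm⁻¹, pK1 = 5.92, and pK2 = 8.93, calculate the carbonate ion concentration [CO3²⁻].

[CO3²⁻] = 0.571 mmol/kg

[CO2*] = KH · pCO2 = 10^(−1.45) × 1140×10^-6 = 4.045×10^-5 mol/kg
α₀ = 1/(1 + K1/[H⁺] + K1K2/[H⁺]²) = 1/(1 + 10^+2.08 + 10^+1.15) = 0.007388
DIC = [CO2*]/α₀ = 4.045×10^-5 / 0.007388 = 5.475 mmol/kg
[CO3²⁻] = α₂·DIC; α₂ = 0.1044, so [CO3²⁻] = 0.1044 × 5.475 = 0.571 mmol/kg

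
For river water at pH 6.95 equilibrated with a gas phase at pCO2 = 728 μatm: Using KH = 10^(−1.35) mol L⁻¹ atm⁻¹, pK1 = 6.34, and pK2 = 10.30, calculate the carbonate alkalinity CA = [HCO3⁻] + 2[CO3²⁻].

CA = 0.133 mmol/L

[CO2*] = KH · pCO2 = 10^(−1.35) × 728×10^-6 = 3.252×10^-5 mol/L
α₀ = 1/(1 + K1/[H⁺] + K1K2/[H⁺]²) = 1/(1 + 10^+0.61 + 10^-2.74) = 0.1970
DIC = [CO2*]/α₀ = 3.252×10^-5 / 0.1970 = 0.1651 mmol/L
CA = (α₁ + 2α₂)·DIC = (0.8026 + 2×0.0003585) × 0.1651 = 0.133 mmol/L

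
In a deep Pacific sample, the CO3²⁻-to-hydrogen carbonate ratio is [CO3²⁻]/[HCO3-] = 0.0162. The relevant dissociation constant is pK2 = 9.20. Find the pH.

From K2 = [H⁺][CO3²⁻]/[HCO3-]:  pH = pK2 + log₁₀([CO3²⁻]/[HCO3-])
log₁₀(0.0162) = -1.790
pH = 9.20 + (-1.790) = 7.41

pH = 7.41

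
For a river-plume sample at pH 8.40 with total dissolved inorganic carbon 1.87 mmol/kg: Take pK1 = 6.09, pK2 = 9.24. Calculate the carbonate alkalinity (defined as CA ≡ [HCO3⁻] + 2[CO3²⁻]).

CA = 2.10 mmol/kg

CA = [HCO3⁻] + 2[CO3²⁻] = (α₁ + 2α₂)·DIC
At pH 8.40: [H⁺]/K1 = 10^-2.31 = 0.0048978, K2/[H⁺] = 10^-0.84 = 0.14454
α₁ = 1/(1 + 0.0048978 + 0.14454) = 1/1.1494 = 0.8700; α₂ = α₁·K2/[H⁺] = 0.1258
α₁ + 2α₂ = 1.1215
CA = 1.1215 × 1.87 = 2.10 mmol/kg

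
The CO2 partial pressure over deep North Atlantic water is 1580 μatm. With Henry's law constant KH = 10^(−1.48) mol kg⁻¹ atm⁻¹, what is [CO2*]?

[CO2*] = 52.3 μmol/kg

KH = 10^(−1.48) = 3.311×10^-2 mol kg⁻¹ atm⁻¹
[CO2*] = KH · pCO2 = 3.311×10^-2 × 1580×10^-6 atm = 5.23×10^-5 mol/kg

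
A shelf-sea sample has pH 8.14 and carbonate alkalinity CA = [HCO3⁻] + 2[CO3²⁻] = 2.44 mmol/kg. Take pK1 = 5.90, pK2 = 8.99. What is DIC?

CA = [HCO3⁻] + 2[CO3²⁻] = (α₁ + 2α₂)·DIC
At pH 8.14: [H⁺]/K1 = 10^-2.24 = 0.0057544, K2/[H⁺] = 10^-0.85 = 0.14125
α₁ = 1/(1 + 0.0057544 + 0.14125) = 1/1.1470 = 0.8718; α₂ = α₁·K2/[H⁺] = 0.1231
α₁ + 2α₂ = 1.1181
DIC = CA / (α₁ + 2α₂) = 2.44 / 1.1181 = 2.18 mmol/kg

DIC = 2.18 mmol/kg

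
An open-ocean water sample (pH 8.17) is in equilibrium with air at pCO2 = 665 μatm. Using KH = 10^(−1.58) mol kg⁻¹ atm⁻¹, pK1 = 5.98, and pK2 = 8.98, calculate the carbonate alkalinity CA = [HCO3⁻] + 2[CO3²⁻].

[CO2*] = KH · pCO2 = 10^(−1.58) × 665×10^-6 = 1.749×10^-5 mol/kg
α₀ = 1/(1 + K1/[H⁺] + K1K2/[H⁺]²) = 1/(1 + 10^+2.19 + 10^+1.38) = 0.005560
DIC = [CO2*]/α₀ = 1.749×10^-5 / 0.005560 = 3.146 mmol/kg
CA = (α₁ + 2α₂)·DIC = (0.8611 + 2×0.1334) × 3.146 = 3.55 mmol/kg

CA = 3.55 mmol/kg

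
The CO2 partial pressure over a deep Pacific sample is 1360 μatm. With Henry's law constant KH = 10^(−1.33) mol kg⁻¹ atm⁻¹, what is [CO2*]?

[CO2*] = 63.6 μmol/kg

KH = 10^(−1.33) = 4.677×10^-2 mol kg⁻¹ atm⁻¹
[CO2*] = KH · pCO2 = 4.677×10^-2 × 1360×10^-6 atm = 6.36×10^-5 mol/kg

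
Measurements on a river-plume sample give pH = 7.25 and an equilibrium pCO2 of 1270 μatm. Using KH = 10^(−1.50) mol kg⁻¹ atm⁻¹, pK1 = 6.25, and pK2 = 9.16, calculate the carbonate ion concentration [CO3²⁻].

[CO2*] = KH · pCO2 = 10^(−1.50) × 1270×10^-6 = 4.016×10^-5 mol/kg
α₀ = 1/(1 + K1/[H⁺] + K1K2/[H⁺]²) = 1/(1 + 10^+1.00 + 10^-0.91) = 0.08990
DIC = [CO2*]/α₀ = 4.016×10^-5 / 0.08990 = 0.4467 mmol/kg
[CO3²⁻] = α₂·DIC; α₂ = 0.01106, so [CO3²⁻] = 0.01106 × 0.4467 = 0.00494 mmol/kg = 4.94 μmol/kg

[CO3²⁻] = 4.94 μmol/kg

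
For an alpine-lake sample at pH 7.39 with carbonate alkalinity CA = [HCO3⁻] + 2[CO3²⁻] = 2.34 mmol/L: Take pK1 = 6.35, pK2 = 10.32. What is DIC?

DIC = 2.55 mmol/L

CA = [HCO3⁻] + 2[CO3²⁻] = (α₁ + 2α₂)·DIC
At pH 7.39: [H⁺]/K1 = 10^-1.04 = 0.091201, K2/[H⁺] = 10^-2.93 = 0.0011749
α₁ = 1/(1 + 0.091201 + 0.0011749) = 1/1.0924 = 0.9154; α₂ = α₁·K2/[H⁺] = 0.001076
α₁ + 2α₂ = 0.9176
DIC = CA / (α₁ + 2α₂) = 2.34 / 0.9176 = 2.55 mmol/L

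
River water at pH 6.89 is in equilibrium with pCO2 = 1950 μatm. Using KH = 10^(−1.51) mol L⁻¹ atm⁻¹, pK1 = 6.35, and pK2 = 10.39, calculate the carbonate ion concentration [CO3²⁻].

[CO2*] = KH · pCO2 = 10^(−1.51) × 1950×10^-6 = 6.026×10^-5 mol/L
α₀ = 1/(1 + K1/[H⁺] + K1K2/[H⁺]²) = 1/(1 + 10^+0.54 + 10^-2.96) = 0.2238
DIC = [CO2*]/α₀ = 6.026×10^-5 / 0.2238 = 0.2693 mmol/L
[CO3²⁻] = α₂·DIC; α₂ = 0.0002454, so [CO3²⁻] = 0.0002454 × 0.2693 = 6.61×10^-5 mmol/L = 0.0661 μmol/L

[CO3²⁻] = 0.0661 μmol/L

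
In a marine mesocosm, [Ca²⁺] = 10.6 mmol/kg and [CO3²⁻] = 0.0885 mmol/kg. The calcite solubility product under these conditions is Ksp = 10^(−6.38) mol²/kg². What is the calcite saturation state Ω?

Ω = 2.25

Ksp = 10^(−6.38) = 4.169×10^-7
Ω = [Ca²⁺][CO3²⁻]/Ksp = (10.6×10^-3)(0.0885×10^-3) / 4.169×10^-7 = 2.25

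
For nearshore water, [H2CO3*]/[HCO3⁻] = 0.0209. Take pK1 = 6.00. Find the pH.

From K1 = [H⁺][HCO3⁻]/[H2CO3*]:  pH = pK1 − log₁₀([H2CO3*]/[HCO3⁻])
log₁₀(0.0209) = -1.680
pH = 6.00 − (-1.680) = 7.68

pH = 7.68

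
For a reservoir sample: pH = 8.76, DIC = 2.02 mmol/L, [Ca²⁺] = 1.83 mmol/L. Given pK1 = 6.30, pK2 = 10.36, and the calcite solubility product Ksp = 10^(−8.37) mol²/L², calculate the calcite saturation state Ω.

α₂ = 1 / (1 + [H⁺]/K2 + [H⁺]²/(K1K2)) = 1 / (1 + 10^+1.60 + 10^-0.86)
   = 1 / (1 + 39.811 + 0.13804) = 1/40.949 = 0.02442
[CO3²⁻] = α₂ × DIC = 0.02442 × 2.02 = 0.04933 mmol/L
Ksp = 10^(−8.37) = 4.266×10^-9
Ω = [Ca²⁺][CO3²⁻]/Ksp = (1.83×10^-3)(4.933×10^-5) / 4.266×10^-9 = 21.2

Ω = 21.2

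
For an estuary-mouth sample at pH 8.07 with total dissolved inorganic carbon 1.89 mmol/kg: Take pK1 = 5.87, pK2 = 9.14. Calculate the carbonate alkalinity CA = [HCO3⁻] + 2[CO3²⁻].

CA = 2.03 mmol/kg

CA = [HCO3⁻] + 2[CO3²⁻] = (α₁ + 2α₂)·DIC
At pH 8.07: [H⁺]/K1 = 10^-2.20 = 0.0063096, K2/[H⁺] = 10^-1.07 = 0.085114
α₁ = 1/(1 + 0.0063096 + 0.085114) = 1/1.0914 = 0.9162; α₂ = α₁·K2/[H⁺] = 0.07798
α₁ + 2α₂ = 1.0722
CA = 1.0722 × 1.89 = 2.03 mmol/kg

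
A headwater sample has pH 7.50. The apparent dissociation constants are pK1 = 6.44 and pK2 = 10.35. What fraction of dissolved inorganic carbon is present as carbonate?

α₂ = 1 / (1 + [H⁺]/K2 + [H⁺]²/(K1K2)) = 1 / (1 + 10^+2.85 + 10^+1.79)
   = 1 / (1 + 707.95 + 61.660) = 1/770.61 = 0.001298

α₂ = 0.00130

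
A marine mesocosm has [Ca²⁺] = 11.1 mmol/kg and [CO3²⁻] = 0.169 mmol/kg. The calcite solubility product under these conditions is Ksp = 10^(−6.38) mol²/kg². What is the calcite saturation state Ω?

Ksp = 10^(−6.38) = 4.169×10^-7
Ω = [Ca²⁺][CO3²⁻]/Ksp = (11.1×10^-3)(0.169×10^-3) / 4.169×10^-7 = 4.50

Ω = 4.50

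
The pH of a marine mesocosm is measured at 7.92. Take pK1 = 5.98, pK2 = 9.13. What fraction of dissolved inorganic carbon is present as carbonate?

α₂ = 1 / (1 + [H⁺]/K2 + [H⁺]²/(K1K2)) = 1 / (1 + 10^+1.21 + 10^-0.73)
   = 1 / (1 + 16.218 + 0.18621) = 1/17.404 = 0.05746

α₂ = 0.0575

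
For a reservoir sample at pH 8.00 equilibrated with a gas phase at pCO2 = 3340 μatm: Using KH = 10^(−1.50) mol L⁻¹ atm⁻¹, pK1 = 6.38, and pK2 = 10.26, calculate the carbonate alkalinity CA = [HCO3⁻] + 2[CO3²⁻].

CA = 4.45 mmol/L

[CO2*] = KH · pCO2 = 10^(−1.50) × 3340×10^-6 = 1.056×10^-4 mol/L
α₀ = 1/(1 + K1/[H⁺] + K1K2/[H⁺]²) = 1/(1 + 10^+1.62 + 10^-0.64) = 0.02330
DIC = [CO2*]/α₀ = 1.056×10^-4 / 0.02330 = 4.533 mmol/L
CA = (α₁ + 2α₂)·DIC = (0.9714 + 2×0.005338) × 4.533 = 4.45 mmol/L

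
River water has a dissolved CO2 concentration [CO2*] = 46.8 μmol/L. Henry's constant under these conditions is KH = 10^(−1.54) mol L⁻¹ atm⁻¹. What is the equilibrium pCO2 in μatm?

KH = 10^(−1.54) = 2.884×10^-2 mol L⁻¹ atm⁻¹
pCO2 = [CO2*]/KH = 46.8×10^-6 / 2.884×10^-2 = 1.62×10^-3 atm = 1620 μatm

pCO2 = 1620 μatm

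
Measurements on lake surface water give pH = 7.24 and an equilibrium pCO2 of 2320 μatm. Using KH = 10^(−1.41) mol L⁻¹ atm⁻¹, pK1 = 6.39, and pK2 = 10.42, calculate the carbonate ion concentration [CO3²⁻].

[CO2*] = KH · pCO2 = 10^(−1.41) × 2320×10^-6 = 9.026×10^-5 mol/L
α₀ = 1/(1 + K1/[H⁺] + K1K2/[H⁺]²) = 1/(1 + 10^+0.85 + 10^-2.33) = 0.1237
DIC = [CO2*]/α₀ = 9.026×10^-5 / 0.1237 = 0.7297 mmol/L
[CO3²⁻] = α₂·DIC; α₂ = 0.0005786, so [CO3²⁻] = 0.0005786 × 0.7297 = 0.000422 mmol/L = 0.422 μmol/L

[CO3²⁻] = 0.422 μmol/L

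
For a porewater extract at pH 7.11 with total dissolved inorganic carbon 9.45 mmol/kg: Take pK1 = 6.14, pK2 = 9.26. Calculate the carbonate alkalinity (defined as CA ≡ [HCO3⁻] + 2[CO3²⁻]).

CA = [HCO3⁻] + 2[CO3²⁻] = (α₁ + 2α₂)·DIC
At pH 7.11: [H⁺]/K1 = 10^-0.97 = 0.10715, K2/[H⁺] = 10^-2.15 = 0.0070795
α₁ = 1/(1 + 0.10715 + 0.0070795) = 1/1.1142 = 0.8975; α₂ = α₁·K2/[H⁺] = 0.006354
α₁ + 2α₂ = 0.9102
CA = 0.9102 × 9.45 = 8.60 mmol/kg

CA = 8.60 mmol/kg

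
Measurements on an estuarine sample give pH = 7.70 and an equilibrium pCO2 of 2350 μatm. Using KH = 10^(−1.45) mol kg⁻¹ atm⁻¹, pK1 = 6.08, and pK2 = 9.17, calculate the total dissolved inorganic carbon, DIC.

[CO2*] = KH · pCO2 = 10^(−1.45) × 2350×10^-6 = 8.338×10^-5 mol/kg
α₀ = 1/(1 + K1/[H⁺] + K1K2/[H⁺]²) = 1/(1 + 10^+1.62 + 10^+0.15) = 0.02268
DIC = [CO2*]/α₀ = 8.338×10^-5 / 0.02268 = 3.68 mmol/kg

DIC = 3.68 mmol/kg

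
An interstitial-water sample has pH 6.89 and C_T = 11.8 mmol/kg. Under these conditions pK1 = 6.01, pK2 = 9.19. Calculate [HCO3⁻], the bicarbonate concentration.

α₁ = 1 / (1 + [H⁺]/K1 + K2/[H⁺]) = 1 / (1 + 10^-0.88 + 10^-2.30)
   = 1 / (1 + 0.13183 + 0.0050119) = 1/1.1368 = 0.8796
[HCO3⁻] = α₁ × DIC = 0.8796 × 11.8 = 10.4 mmol/kg

[HCO3⁻] = 10.4 mmol/kg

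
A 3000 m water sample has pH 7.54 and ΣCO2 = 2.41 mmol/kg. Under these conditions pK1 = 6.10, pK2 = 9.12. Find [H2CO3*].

α₀ = 1 / (1 + K1/[H⁺] + K1K2/[H⁺]²) = 1 / (1 + 10^+1.44 + 10^-0.14)
   = 1 / (1 + 27.542 + 0.72444) = 1/29.267 = 0.03417
[CO2*] = α₀ × DIC = 0.03417 × 2.41 = 0.0823 mmol/kg

[CO2*] = 0.0823 mmol/kg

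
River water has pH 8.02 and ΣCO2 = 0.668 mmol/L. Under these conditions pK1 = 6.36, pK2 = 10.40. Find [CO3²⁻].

[CO3²⁻] = 2.71 μmol/L

α₂ = 1 / (1 + [H⁺]/K2 + [H⁺]²/(K1K2)) = 1 / (1 + 10^+2.38 + 10^+0.72)
   = 1 / (1 + 239.88 + 5.2481) = 1/246.13 = 0.004063
[CO3²⁻] = α₂ × DIC = 0.004063 × 0.668 = 0.00271 mmol/L = 2.71 μmol/L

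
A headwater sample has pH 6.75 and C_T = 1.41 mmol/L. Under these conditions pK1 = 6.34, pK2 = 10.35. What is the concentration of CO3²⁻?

[CO3²⁻] = 0.255 μmol/L

α₂ = 1 / (1 + [H⁺]/K2 + [H⁺]²/(K1K2)) = 1 / (1 + 10^+3.60 + 10^+3.19)
   = 1 / (1 + 3981.1 + 1548.8) = 1/5530.9 = 0.0001808
[CO3²⁻] = α₂ × DIC = 0.0001808 × 1.41 = 0.000255 mmol/L = 0.255 μmol/L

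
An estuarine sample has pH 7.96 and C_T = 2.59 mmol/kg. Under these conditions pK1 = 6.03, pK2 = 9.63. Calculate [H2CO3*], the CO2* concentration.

α₀ = 1 / (1 + K1/[H⁺] + K1K2/[H⁺]²) = 1 / (1 + 10^+1.93 + 10^+0.26)
   = 1 / (1 + 85.114 + 1.8197) = 1/87.934 = 0.01137
[CO2*] = α₀ × DIC = 0.01137 × 2.59 = 0.0295 mmol/kg

[CO2*] = 0.0295 mmol/kg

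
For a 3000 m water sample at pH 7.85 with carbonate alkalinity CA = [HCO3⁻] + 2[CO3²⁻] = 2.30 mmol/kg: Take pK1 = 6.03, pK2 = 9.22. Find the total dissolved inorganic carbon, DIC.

CA = [HCO3⁻] + 2[CO3²⁻] = (α₁ + 2α₂)·DIC
At pH 7.85: [H⁺]/K1 = 10^-1.82 = 0.015136, K2/[H⁺] = 10^-1.37 = 0.042658
α₁ = 1/(1 + 0.015136 + 0.042658) = 1/1.0578 = 0.9454; α₂ = α₁·K2/[H⁺] = 0.04033
α₁ + 2α₂ = 1.0260
DIC = CA / (α₁ + 2α₂) = 2.30 / 1.0260 = 2.24 mmol/kg

DIC = 2.24 mmol/kg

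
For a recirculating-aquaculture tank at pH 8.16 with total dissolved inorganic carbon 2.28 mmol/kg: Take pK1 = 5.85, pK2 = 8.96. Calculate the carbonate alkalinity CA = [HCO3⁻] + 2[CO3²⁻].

CA = 2.58 mmol/kg

CA = [HCO3⁻] + 2[CO3²⁻] = (α₁ + 2α₂)·DIC
At pH 8.16: [H⁺]/K1 = 10^-2.31 = 0.0048978, K2/[H⁺] = 10^-0.80 = 0.15849
α₁ = 1/(1 + 0.0048978 + 0.15849) = 1/1.1634 = 0.8596; α₂ = α₁·K2/[H⁺] = 0.1362
α₁ + 2α₂ = 1.1320
CA = 1.1320 × 2.28 = 2.58 mmol/kg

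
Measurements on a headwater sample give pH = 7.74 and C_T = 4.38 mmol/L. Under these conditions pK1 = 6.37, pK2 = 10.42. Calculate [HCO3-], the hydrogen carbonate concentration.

α₁ = 1 / (1 + [H⁺]/K1 + K2/[H⁺]) = 1 / (1 + 10^-1.37 + 10^-2.68)
   = 1 / (1 + 0.042658 + 0.0020893) = 1/1.0447 = 0.9572
[HCO3⁻] = α₁ × DIC = 0.9572 × 4.38 = 4.19 mmol/L

[HCO3⁻] = 4.19 mmol/L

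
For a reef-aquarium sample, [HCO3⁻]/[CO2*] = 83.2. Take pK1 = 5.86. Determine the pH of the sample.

From K1 = [H⁺][HCO3⁻]/[CO2*]:  pH = pK1 + log₁₀([HCO3⁻]/[CO2*])
log₁₀(83.2) = +1.920
pH = 5.86 + (+1.920) = 7.78

pH = 7.78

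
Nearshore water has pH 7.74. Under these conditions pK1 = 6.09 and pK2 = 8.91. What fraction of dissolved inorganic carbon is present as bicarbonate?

α₁ = 0.917

α₁ = 1 / (1 + [H⁺]/K1 + K2/[H⁺]) = 1 / (1 + 10^-1.65 + 10^-1.17)
   = 1 / (1 + 0.022387 + 0.067608) = 1/1.0900 = 0.9174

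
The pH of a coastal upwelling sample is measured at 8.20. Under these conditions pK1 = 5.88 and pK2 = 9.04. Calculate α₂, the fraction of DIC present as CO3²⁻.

α₂ = 1 / (1 + [H⁺]/K2 + [H⁺]²/(K1K2)) = 1 / (1 + 10^+0.84 + 10^-1.48)
   = 1 / (1 + 6.9183 + 0.033113) = 1/7.9514 = 0.1258

α₂ = 0.126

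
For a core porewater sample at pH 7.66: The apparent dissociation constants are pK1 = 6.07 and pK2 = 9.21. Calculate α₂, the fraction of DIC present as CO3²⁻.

α₂ = 0.0267

α₂ = 1 / (1 + [H⁺]/K2 + [H⁺]²/(K1K2)) = 1 / (1 + 10^+1.55 + 10^-0.04)
   = 1 / (1 + 35.481 + 0.91201) = 1/37.393 = 0.02674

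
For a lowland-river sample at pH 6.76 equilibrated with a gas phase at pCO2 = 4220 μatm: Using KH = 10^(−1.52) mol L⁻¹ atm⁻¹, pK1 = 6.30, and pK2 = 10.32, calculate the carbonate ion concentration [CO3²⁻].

[CO3²⁻] = 0.101 μmol/L

[CO2*] = KH · pCO2 = 10^(−1.52) × 4220×10^-6 = 1.274×10^-4 mol/L
α₀ = 1/(1 + K1/[H⁺] + K1K2/[H⁺]²) = 1/(1 + 10^+0.46 + 10^-3.10) = 0.2574
DIC = [CO2*]/α₀ = 1.274×10^-4 / 0.2574 = 0.4951 mmol/L
[CO3²⁻] = α₂·DIC; α₂ = 0.0002045, so [CO3²⁻] = 0.0002045 × 0.4951 = 0.000101 mmol/L = 0.101 μmol/L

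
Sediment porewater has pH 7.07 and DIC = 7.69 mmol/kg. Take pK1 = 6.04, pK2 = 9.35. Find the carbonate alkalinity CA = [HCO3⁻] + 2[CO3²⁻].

CA = 7.07 mmol/kg

CA = [HCO3⁻] + 2[CO3²⁻] = (α₁ + 2α₂)·DIC
At pH 7.07: [H⁺]/K1 = 10^-1.03 = 0.093325, K2/[H⁺] = 10^-2.28 = 0.0052481
α₁ = 1/(1 + 0.093325 + 0.0052481) = 1/1.0986 = 0.9103; α₂ = α₁·K2/[H⁺] = 0.004777
α₁ + 2α₂ = 0.9198
CA = 0.9198 × 7.69 = 7.07 mmol/kg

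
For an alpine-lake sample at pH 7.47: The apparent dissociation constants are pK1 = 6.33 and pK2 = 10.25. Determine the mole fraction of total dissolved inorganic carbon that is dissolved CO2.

α₀ = 0.0674

α₀ = 1 / (1 + K1/[H⁺] + K1K2/[H⁺]²) = 1 / (1 + 10^+1.14 + 10^-1.64)
   = 1 / (1 + 13.804 + 0.022909) = 1/14.827 = 0.06745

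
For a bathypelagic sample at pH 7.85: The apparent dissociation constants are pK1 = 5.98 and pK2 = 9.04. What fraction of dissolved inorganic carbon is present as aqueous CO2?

α₀ = 1 / (1 + K1/[H⁺] + K1K2/[H⁺]²) = 1 / (1 + 10^+1.87 + 10^+0.68)
   = 1 / (1 + 74.131 + 4.7863) = 1/79.917 = 0.01251

α₀ = 0.0125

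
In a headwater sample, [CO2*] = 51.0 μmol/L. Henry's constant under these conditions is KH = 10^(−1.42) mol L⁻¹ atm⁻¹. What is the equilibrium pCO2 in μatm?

pCO2 = 1340 μatm

KH = 10^(−1.42) = 3.802×10^-2 mol L⁻¹ atm⁻¹
pCO2 = [CO2*]/KH = 51.0×10^-6 / 3.802×10^-2 = 1.34×10^-3 atm = 1340 μatm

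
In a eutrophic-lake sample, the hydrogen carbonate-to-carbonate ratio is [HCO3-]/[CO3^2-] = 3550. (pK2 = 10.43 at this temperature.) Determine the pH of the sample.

From K2 = [H⁺][CO3^2-]/[HCO3-]:  pH = pK2 − log₁₀([HCO3-]/[CO3^2-])
log₁₀(3550) = +3.550
pH = 10.43 − (+3.550) = 6.88

pH = 6.88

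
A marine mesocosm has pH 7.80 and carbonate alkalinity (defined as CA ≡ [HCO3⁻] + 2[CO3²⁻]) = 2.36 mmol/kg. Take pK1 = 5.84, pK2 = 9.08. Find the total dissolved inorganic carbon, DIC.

CA = [HCO3⁻] + 2[CO3²⁻] = (α₁ + 2α₂)·DIC
At pH 7.80: [H⁺]/K1 = 10^-1.96 = 0.010965, K2/[H⁺] = 10^-1.28 = 0.052481
α₁ = 1/(1 + 0.010965 + 0.052481) = 1/1.0634 = 0.9403; α₂ = α₁·K2/[H⁺] = 0.04935
α₁ + 2α₂ = 1.0390
DIC = CA / (α₁ + 2α₂) = 2.36 / 1.0390 = 2.27 mmol/kg

DIC = 2.27 mmol/kg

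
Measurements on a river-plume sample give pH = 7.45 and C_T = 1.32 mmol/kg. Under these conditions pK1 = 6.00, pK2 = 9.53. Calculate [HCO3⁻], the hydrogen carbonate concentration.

[HCO3⁻] = 1.26 mmol/kg

α₁ = 1 / (1 + [H⁺]/K1 + K2/[H⁺]) = 1 / (1 + 10^-1.45 + 10^-2.08)
   = 1 / (1 + 0.035481 + 0.0083176) = 1/1.0438 = 0.9580
[HCO3⁻] = α₁ × DIC = 0.9580 × 1.32 = 1.26 mmol/kg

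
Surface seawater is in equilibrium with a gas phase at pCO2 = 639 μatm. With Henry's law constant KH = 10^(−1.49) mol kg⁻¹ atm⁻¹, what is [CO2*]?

[CO2*] = 20.7 μmol/kg

KH = 10^(−1.49) = 3.236×10^-2 mol kg⁻¹ atm⁻¹
[CO2*] = KH · pCO2 = 3.236×10^-2 × 639×10^-6 atm = 2.07×10^-5 mol/kg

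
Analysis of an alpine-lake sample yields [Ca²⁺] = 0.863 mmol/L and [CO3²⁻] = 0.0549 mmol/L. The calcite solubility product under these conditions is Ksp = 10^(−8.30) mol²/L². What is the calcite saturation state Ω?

Ksp = 10^(−8.30) = 5.012×10^-9
Ω = [Ca²⁺][CO3²⁻]/Ksp = (0.863×10^-3)(0.0549×10^-3) / 5.012×10^-9 = 9.45

Ω = 9.45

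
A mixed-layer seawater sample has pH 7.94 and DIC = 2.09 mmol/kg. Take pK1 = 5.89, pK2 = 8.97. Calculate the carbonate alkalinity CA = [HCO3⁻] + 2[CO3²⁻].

CA = [HCO3⁻] + 2[CO3²⁻] = (α₁ + 2α₂)·DIC
At pH 7.94: [H⁺]/K1 = 10^-2.05 = 0.0089125, K2/[H⁺] = 10^-1.03 = 0.093325
α₁ = 1/(1 + 0.0089125 + 0.093325) = 1/1.1022 = 0.9072; α₂ = α₁·K2/[H⁺] = 0.08467
α₁ + 2α₂ = 1.0766
CA = 1.0766 × 2.09 = 2.25 mmol/kg

CA = 2.25 mmol/kg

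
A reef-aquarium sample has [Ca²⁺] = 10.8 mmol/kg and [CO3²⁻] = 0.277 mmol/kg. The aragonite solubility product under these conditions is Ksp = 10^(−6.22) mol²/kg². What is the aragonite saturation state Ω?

Ksp = 10^(−6.22) = 6.026×10^-7
Ω = [Ca²⁺][CO3²⁻]/Ksp = (10.8×10^-3)(0.277×10^-3) / 6.026×10^-7 = 4.96

Ω = 4.96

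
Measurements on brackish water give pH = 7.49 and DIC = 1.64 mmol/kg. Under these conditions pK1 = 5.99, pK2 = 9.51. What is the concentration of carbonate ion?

α₂ = 1 / (1 + [H⁺]/K2 + [H⁺]²/(K1K2)) = 1 / (1 + 10^+2.02 + 10^+0.52)
   = 1 / (1 + 104.71 + 3.3113) = 1/109.02 = 0.009172
[CO3²⁻] = α₂ × DIC = 0.009172 × 1.64 = 0.0150 mmol/kg = 15.0 μmol/kg

[CO3²⁻] = 15.0 μmol/kg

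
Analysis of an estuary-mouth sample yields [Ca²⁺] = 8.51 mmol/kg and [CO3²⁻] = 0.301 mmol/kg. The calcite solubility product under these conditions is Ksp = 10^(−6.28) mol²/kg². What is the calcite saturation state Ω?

Ksp = 10^(−6.28) = 5.248×10^-7
Ω = [Ca²⁺][CO3²⁻]/Ksp = (8.51×10^-3)(0.301×10^-3) / 5.248×10^-7 = 4.88

Ω = 4.88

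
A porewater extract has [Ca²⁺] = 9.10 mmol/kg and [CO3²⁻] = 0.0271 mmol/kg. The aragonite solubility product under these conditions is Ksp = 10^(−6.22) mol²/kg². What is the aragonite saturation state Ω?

Ω = 0.409

Ksp = 10^(−6.22) = 6.026×10^-7
Ω = [Ca²⁺][CO3²⁻]/Ksp = (9.10×10^-3)(0.0271×10^-3) / 6.026×10^-7 = 0.409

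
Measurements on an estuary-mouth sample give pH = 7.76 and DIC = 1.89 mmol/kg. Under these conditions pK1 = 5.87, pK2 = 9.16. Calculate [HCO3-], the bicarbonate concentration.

α₁ = 1 / (1 + [H⁺]/K1 + K2/[H⁺]) = 1 / (1 + 10^-1.89 + 10^-1.40)
   = 1 / (1 + 0.012882 + 0.039811) = 1/1.0527 = 0.9499
[HCO3⁻] = α₁ × DIC = 0.9499 × 1.89 = 1.80 mmol/kg

[HCO3⁻] = 1.80 mmol/kg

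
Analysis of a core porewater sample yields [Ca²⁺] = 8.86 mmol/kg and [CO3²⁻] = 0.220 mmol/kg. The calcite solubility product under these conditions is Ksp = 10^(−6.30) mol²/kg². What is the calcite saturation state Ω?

Ω = 3.89

Ksp = 10^(−6.30) = 5.012×10^-7
Ω = [Ca²⁺][CO3²⁻]/Ksp = (8.86×10^-3)(0.220×10^-3) / 5.012×10^-7 = 3.89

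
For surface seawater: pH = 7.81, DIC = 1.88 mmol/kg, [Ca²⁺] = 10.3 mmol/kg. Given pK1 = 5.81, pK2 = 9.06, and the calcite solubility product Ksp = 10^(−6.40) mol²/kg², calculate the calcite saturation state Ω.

α₂ = 1 / (1 + [H⁺]/K2 + [H⁺]²/(K1K2)) = 1 / (1 + 10^+1.25 + 10^-0.75)
   = 1 / (1 + 17.783 + 0.17783) = 1/18.961 = 0.05274
[CO3²⁻] = α₂ × DIC = 0.05274 × 1.88 = 0.09915 mmol/kg
Ksp = 10^(−6.40) = 3.981×10^-7
Ω = [Ca²⁺][CO3²⁻]/Ksp = (10.3×10^-3)(9.915×10^-5) / 3.981×10^-7 = 2.57

Ω = 2.57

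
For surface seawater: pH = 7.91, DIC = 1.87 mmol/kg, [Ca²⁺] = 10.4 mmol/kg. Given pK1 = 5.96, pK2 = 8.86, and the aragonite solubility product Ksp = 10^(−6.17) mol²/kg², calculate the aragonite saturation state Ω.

α₂ = 1 / (1 + [H⁺]/K2 + [H⁺]²/(K1K2)) = 1 / (1 + 10^+0.95 + 10^-1.00)
   = 1 / (1 + 8.9125 + 0.10000) = 1/10.013 = 0.09988
[CO3²⁻] = α₂ × DIC = 0.09988 × 1.87 = 0.1868 mmol/kg
Ksp = 10^(−6.17) = 6.761×10^-7
Ω = [Ca²⁺][CO3²⁻]/Ksp = (10.4×10^-3)(1.868×10^-4) / 6.761×10^-7 = 2.87

Ω = 2.87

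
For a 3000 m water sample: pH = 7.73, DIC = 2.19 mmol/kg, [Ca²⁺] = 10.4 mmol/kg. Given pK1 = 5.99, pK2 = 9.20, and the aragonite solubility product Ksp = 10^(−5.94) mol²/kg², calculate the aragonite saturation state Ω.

α₂ = 1 / (1 + [H⁺]/K2 + [H⁺]²/(K1K2)) = 1 / (1 + 10^+1.47 + 10^-0.27)
   = 1 / (1 + 29.512 + 0.53703) = 1/31.049 = 0.03221
[CO3²⁻] = α₂ × DIC = 0.03221 × 2.19 = 0.07053 mmol/kg
Ksp = 10^(−5.94) = 1.148×10^-6
Ω = [Ca²⁺][CO3²⁻]/Ksp = (10.4×10^-3)(7.053×10^-5) / 1.148×10^-6 = 0.639

Ω = 0.639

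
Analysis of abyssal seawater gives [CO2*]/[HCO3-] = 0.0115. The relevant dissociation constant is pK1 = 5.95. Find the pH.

From K1 = [H⁺][HCO3-]/[CO2*]:  pH = pK1 − log₁₀([CO2*]/[HCO3-])
log₁₀(0.0115) = -1.939
pH = 5.95 − (-1.939) = 7.89

pH = 7.89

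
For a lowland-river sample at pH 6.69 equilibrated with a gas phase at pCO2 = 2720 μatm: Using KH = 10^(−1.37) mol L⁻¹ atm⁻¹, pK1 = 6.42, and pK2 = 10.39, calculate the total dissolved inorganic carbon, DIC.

[CO2*] = KH · pCO2 = 10^(−1.37) × 2720×10^-6 = 1.160×10^-4 mol/L
α₀ = 1/(1 + K1/[H⁺] + K1K2/[H⁺]²) = 1/(1 + 10^+0.27 + 10^-3.43) = 0.3494
DIC = [CO2*]/α₀ = 1.160×10^-4 / 0.3494 = 0.332 mmol/L

DIC = 0.332 mmol/L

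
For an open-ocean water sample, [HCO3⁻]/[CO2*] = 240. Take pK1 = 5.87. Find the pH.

From K1 = [H⁺][HCO3⁻]/[CO2*]:  pH = pK1 + log₁₀([HCO3⁻]/[CO2*])
log₁₀(240) = +2.380
pH = 5.87 + (+2.380) = 8.25

pH = 8.25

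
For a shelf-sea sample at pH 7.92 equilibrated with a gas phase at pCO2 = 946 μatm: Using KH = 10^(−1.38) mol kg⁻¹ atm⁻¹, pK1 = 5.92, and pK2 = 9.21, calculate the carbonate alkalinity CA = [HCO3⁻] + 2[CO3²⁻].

[CO2*] = KH · pCO2 = 10^(−1.38) × 946×10^-6 = 3.944×10^-5 mol/kg
α₀ = 1/(1 + K1/[H⁺] + K1K2/[H⁺]²) = 1/(1 + 10^+2.00 + 10^+0.71) = 0.009423
DIC = [CO2*]/α₀ = 3.944×10^-5 / 0.009423 = 4.185 mmol/kg
CA = (α₁ + 2α₂)·DIC = (0.9423 + 2×0.04832) × 4.185 = 4.35 mmol/kg

CA = 4.35 mmol/kg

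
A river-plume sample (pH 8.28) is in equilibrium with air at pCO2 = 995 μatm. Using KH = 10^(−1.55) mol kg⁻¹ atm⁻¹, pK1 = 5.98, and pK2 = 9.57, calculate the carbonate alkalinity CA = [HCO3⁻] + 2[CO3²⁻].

CA = 6.17 mmol/kg

[CO2*] = KH · pCO2 = 10^(−1.55) × 995×10^-6 = 2.804×10^-5 mol/kg
α₀ = 1/(1 + K1/[H⁺] + K1K2/[H⁺]²) = 1/(1 + 10^+2.30 + 10^+1.01) = 0.004745
DIC = [CO2*]/α₀ = 2.804×10^-5 / 0.004745 = 5.910 mmol/kg
CA = (α₁ + 2α₂)·DIC = (0.9467 + 2×0.04855) × 5.910 = 6.17 mmol/kg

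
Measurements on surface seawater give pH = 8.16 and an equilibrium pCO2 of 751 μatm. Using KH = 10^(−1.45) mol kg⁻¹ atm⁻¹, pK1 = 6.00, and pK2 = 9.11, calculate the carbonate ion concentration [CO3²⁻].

[CO2*] = KH · pCO2 = 10^(−1.45) × 751×10^-6 = 2.665×10^-5 mol/kg
α₀ = 1/(1 + K1/[H⁺] + K1K2/[H⁺]²) = 1/(1 + 10^+2.16 + 10^+1.21) = 0.006182
DIC = [CO2*]/α₀ = 2.665×10^-5 / 0.006182 = 4.310 mmol/kg
[CO3²⁻] = α₂·DIC; α₂ = 0.1003, so [CO3²⁻] = 0.1003 × 4.310 = 0.432 mmol/kg

[CO3²⁻] = 0.432 mmol/kg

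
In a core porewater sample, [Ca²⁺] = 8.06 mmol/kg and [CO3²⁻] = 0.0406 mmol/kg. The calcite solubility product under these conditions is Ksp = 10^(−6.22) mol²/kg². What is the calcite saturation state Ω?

Ω = 0.543

Ksp = 10^(−6.22) = 6.026×10^-7
Ω = [Ca²⁺][CO3²⁻]/Ksp = (8.06×10^-3)(0.0406×10^-3) / 6.026×10^-7 = 0.543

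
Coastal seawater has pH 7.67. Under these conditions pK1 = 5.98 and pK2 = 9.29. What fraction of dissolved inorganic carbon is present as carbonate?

α₂ = 0.0230

α₂ = 1 / (1 + [H⁺]/K2 + [H⁺]²/(K1K2)) = 1 / (1 + 10^+1.62 + 10^-0.07)
   = 1 / (1 + 41.687 + 0.85114) = 1/43.538 = 0.02297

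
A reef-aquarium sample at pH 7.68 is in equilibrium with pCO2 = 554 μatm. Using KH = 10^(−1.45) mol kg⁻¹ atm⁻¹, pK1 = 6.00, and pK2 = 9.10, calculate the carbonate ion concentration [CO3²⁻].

[CO2*] = KH · pCO2 = 10^(−1.45) × 554×10^-6 = 1.966×10^-5 mol/kg
α₀ = 1/(1 + K1/[H⁺] + K1K2/[H⁺]²) = 1/(1 + 10^+1.68 + 10^+0.26) = 0.01973
DIC = [CO2*]/α₀ = 1.966×10^-5 / 0.01973 = 0.9963 mmol/kg
[CO3²⁻] = α₂·DIC; α₂ = 0.03590, so [CO3²⁻] = 0.03590 × 0.9963 = 0.0358 mmol/kg

[CO3²⁻] = 0.0358 mmol/kg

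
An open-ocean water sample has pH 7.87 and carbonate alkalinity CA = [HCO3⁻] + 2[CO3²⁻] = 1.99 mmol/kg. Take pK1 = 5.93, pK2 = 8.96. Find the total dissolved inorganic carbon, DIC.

CA = [HCO3⁻] + 2[CO3²⁻] = (α₁ + 2α₂)·DIC
At pH 7.87: [H⁺]/K1 = 10^-1.94 = 0.011482, K2/[H⁺] = 10^-1.09 = 0.081283
α₁ = 1/(1 + 0.011482 + 0.081283) = 1/1.0928 = 0.9151; α₂ = α₁·K2/[H⁺] = 0.07438
α₁ + 2α₂ = 1.0639
DIC = CA / (α₁ + 2α₂) = 1.99 / 1.0639 = 1.87 mmol/kg

DIC = 1.87 mmol/kg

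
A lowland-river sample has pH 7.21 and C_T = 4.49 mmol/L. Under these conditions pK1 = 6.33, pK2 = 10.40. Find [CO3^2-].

α₂ = 1 / (1 + [H⁺]/K2 + [H⁺]²/(K1K2)) = 1 / (1 + 10^+3.19 + 10^+2.31)
   = 1 / (1 + 1548.8 + 204.17) = 1/1754.0 = 0.0005701
[CO3²⁻] = α₂ × DIC = 0.0005701 × 4.49 = 0.00256 mmol/L = 2.56 μmol/L

[CO3²⁻] = 2.56 μmol/L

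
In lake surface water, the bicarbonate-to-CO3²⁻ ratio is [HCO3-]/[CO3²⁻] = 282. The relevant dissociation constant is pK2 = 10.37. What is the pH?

From K2 = [H⁺][CO3²⁻]/[HCO3-]:  pH = pK2 − log₁₀([HCO3-]/[CO3²⁻])
log₁₀(282) = +2.450
pH = 10.37 − (+2.450) = 7.92

pH = 7.92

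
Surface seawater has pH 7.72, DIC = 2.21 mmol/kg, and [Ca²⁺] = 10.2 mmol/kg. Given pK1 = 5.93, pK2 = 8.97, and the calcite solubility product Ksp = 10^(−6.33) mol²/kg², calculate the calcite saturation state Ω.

α₂ = 1 / (1 + [H⁺]/K2 + [H⁺]²/(K1K2)) = 1 / (1 + 10^+1.25 + 10^-0.54)
   = 1 / (1 + 17.783 + 0.28840) = 1/19.071 = 0.05244
[CO3²⁻] = α₂ × DIC = 0.05244 × 2.21 = 0.1159 mmol/kg
Ksp = 10^(−6.33) = 4.677×10^-7
Ω = [Ca²⁺][CO3²⁻]/Ksp = (10.2×10^-3)(1.159×10^-4) / 4.677×10^-7 = 2.53

Ω = 2.53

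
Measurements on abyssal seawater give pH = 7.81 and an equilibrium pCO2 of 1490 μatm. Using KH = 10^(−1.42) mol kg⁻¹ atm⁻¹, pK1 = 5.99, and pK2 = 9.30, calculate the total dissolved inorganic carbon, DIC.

DIC = 3.92 mmol/kg

[CO2*] = KH · pCO2 = 10^(−1.42) × 1490×10^-6 = 5.665×10^-5 mol/kg
α₀ = 1/(1 + K1/[H⁺] + K1K2/[H⁺]²) = 1/(1 + 10^+1.82 + 10^+0.33) = 0.01445
DIC = [CO2*]/α₀ = 5.665×10^-5 / 0.01445 = 3.92 mmol/kg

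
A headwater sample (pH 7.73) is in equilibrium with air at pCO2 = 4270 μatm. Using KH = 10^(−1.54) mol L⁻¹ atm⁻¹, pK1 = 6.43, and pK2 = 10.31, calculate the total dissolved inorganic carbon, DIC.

[CO2*] = KH · pCO2 = 10^(−1.54) × 4270×10^-6 = 1.231×10^-4 mol/L
α₀ = 1/(1 + K1/[H⁺] + K1K2/[H⁺]²) = 1/(1 + 10^+1.30 + 10^-1.28) = 0.04761
DIC = [CO2*]/α₀ = 1.231×10^-4 / 0.04761 = 2.59 mmol/L

DIC = 2.59 mmol/L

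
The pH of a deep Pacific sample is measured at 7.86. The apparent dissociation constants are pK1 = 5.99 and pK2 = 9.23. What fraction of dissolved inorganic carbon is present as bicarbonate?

α₁ = 1 / (1 + [H⁺]/K1 + K2/[H⁺]) = 1 / (1 + 10^-1.87 + 10^-1.37)
   = 1 / (1 + 0.013490 + 0.042658) = 1/1.0561 = 0.9468

α₁ = 0.947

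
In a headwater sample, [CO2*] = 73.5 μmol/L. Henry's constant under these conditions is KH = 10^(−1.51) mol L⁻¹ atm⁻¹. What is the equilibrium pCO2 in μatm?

pCO2 = 2380 μatm

KH = 10^(−1.51) = 3.090×10^-2 mol L⁻¹ atm⁻¹
pCO2 = [CO2*]/KH = 73.5×10^-6 / 3.090×10^-2 = 2.38×10^-3 atm = 2380 μatm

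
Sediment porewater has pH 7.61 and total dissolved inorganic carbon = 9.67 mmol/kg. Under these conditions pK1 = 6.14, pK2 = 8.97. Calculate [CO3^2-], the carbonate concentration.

α₂ = 1 / (1 + [H⁺]/K2 + [H⁺]²/(K1K2)) = 1 / (1 + 10^+1.36 + 10^-0.11)
   = 1 / (1 + 22.909 + 0.77625) = 1/24.685 = 0.04051
[CO3²⁻] = α₂ × DIC = 0.04051 × 9.67 = 0.392 mmol/kg

[CO3²⁻] = 0.392 mmol/kg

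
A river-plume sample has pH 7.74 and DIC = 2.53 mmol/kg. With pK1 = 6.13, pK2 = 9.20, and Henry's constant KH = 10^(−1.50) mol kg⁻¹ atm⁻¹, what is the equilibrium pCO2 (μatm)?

pCO2 = 1850 μatm

α₀ = 1 / (1 + K1/[H⁺] + K1K2/[H⁺]²) = 1 / (1 + 10^+1.61 + 10^+0.15)
   = 1 / (1 + 40.738 + 1.4125) = 1/43.151 = 0.02317
[CO2*] = α₀ × DIC = 0.02317 × 2.53 = 0.05863 mmol/kg
pCO2 = [CO2*]/KH = 5.863×10^-5 / 3.162×10^-2 = 1850 μatm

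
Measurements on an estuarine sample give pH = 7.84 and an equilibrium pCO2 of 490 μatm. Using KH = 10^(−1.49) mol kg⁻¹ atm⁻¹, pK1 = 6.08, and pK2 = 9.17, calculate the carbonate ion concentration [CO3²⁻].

[CO2*] = KH · pCO2 = 10^(−1.49) × 490×10^-6 = 1.586×10^-5 mol/kg
α₀ = 1/(1 + K1/[H⁺] + K1K2/[H⁺]²) = 1/(1 + 10^+1.76 + 10^+0.43) = 0.01633
DIC = [CO2*]/α₀ = 1.586×10^-5 / 0.01633 = 0.9710 mmol/kg
[CO3²⁻] = α₂·DIC; α₂ = 0.04395, so [CO3²⁻] = 0.04395 × 0.9710 = 0.0427 mmol/kg

[CO3²⁻] = 0.0427 mmol/kg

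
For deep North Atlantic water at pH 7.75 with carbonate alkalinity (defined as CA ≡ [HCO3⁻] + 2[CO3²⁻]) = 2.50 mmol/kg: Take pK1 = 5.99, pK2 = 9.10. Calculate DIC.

DIC = 2.44 mmol/kg

CA = [HCO3⁻] + 2[CO3²⁻] = (α₁ + 2α₂)·DIC
At pH 7.75: [H⁺]/K1 = 10^-1.76 = 0.017378, K2/[H⁺] = 10^-1.35 = 0.044668
α₁ = 1/(1 + 0.017378 + 0.044668) = 1/1.0620 = 0.9416; α₂ = α₁·K2/[H⁺] = 0.04206
α₁ + 2α₂ = 1.0257
DIC = CA / (α₁ + 2α₂) = 2.50 / 1.0257 = 2.44 mmol/kg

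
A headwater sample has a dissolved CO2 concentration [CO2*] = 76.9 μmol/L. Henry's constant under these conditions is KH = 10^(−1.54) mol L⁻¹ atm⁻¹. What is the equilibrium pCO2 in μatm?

KH = 10^(−1.54) = 2.884×10^-2 mol L⁻¹ atm⁻¹
pCO2 = [CO2*]/KH = 76.9×10^-6 / 2.884×10^-2 = 2.67×10^-3 atm = 2670 μatm

pCO2 = 2670 μatm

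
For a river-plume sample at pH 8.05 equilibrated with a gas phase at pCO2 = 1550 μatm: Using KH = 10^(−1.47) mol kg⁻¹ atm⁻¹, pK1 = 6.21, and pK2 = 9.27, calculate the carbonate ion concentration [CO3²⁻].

[CO2*] = KH · pCO2 = 10^(−1.47) × 1550×10^-6 = 5.252×10^-5 mol/kg
α₀ = 1/(1 + K1/[H⁺] + K1K2/[H⁺]²) = 1/(1 + 10^+1.84 + 10^+0.62) = 0.01345
DIC = [CO2*]/α₀ = 5.252×10^-5 / 0.01345 = 3.905 mmol/kg
[CO3²⁻] = α₂·DIC; α₂ = 0.05607, so [CO3²⁻] = 0.05607 × 3.905 = 0.219 mmol/kg

[CO3²⁻] = 0.219 mmol/kg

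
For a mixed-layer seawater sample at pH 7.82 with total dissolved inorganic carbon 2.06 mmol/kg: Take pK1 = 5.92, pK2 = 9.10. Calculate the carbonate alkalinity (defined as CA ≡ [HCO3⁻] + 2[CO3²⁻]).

CA = [HCO3⁻] + 2[CO3²⁻] = (α₁ + 2α₂)·DIC
At pH 7.82: [H⁺]/K1 = 10^-1.90 = 0.012589, K2/[H⁺] = 10^-1.28 = 0.052481
α₁ = 1/(1 + 0.012589 + 0.052481) = 1/1.0651 = 0.9389; α₂ = α₁·K2/[H⁺] = 0.04927
α₁ + 2α₂ = 1.0375
CA = 1.0375 × 2.06 = 2.14 mmol/kg

CA = 2.14 mmol/kg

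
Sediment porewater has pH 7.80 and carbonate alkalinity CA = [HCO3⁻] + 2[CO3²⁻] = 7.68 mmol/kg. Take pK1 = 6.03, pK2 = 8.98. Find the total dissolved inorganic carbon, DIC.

DIC = 7.35 mmol/kg

CA = [HCO3⁻] + 2[CO3²⁻] = (α₁ + 2α₂)·DIC
At pH 7.80: [H⁺]/K1 = 10^-1.77 = 0.016982, K2/[H⁺] = 10^-1.18 = 0.066069
α₁ = 1/(1 + 0.016982 + 0.066069) = 1/1.0831 = 0.9233; α₂ = α₁·K2/[H⁺] = 0.06100
α₁ + 2α₂ = 1.0453
DIC = CA / (α₁ + 2α₂) = 7.68 / 1.0453 = 7.35 mmol/kg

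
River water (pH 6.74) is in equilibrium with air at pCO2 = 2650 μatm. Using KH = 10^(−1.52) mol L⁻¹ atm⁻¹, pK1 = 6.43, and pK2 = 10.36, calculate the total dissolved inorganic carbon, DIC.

[CO2*] = KH · pCO2 = 10^(−1.52) × 2650×10^-6 = 8.003×10^-5 mol/L
α₀ = 1/(1 + K1/[H⁺] + K1K2/[H⁺]²) = 1/(1 + 10^+0.31 + 10^-3.31) = 0.3287
DIC = [CO2*]/α₀ = 8.003×10^-5 / 0.3287 = 0.243 mmol/L

DIC = 0.243 mmol/L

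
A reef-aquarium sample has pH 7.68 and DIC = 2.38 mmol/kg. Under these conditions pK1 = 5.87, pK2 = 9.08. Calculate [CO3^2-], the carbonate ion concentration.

[CO3²⁻] = 0.0898 mmol/kg

α₂ = 1 / (1 + [H⁺]/K2 + [H⁺]²/(K1K2)) = 1 / (1 + 10^+1.40 + 10^-0.41)
   = 1 / (1 + 25.119 + 0.38905) = 1/26.508 = 0.03772
[CO3²⁻] = α₂ × DIC = 0.03772 × 2.38 = 0.0898 mmol/kg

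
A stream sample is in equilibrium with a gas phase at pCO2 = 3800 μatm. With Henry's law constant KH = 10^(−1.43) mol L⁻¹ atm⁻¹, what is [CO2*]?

[CO2*] = 141 μmol/L

KH = 10^(−1.43) = 3.715×10^-2 mol L⁻¹ atm⁻¹
[CO2*] = KH · pCO2 = 3.715×10^-2 × 3800×10^-6 atm = 1.41×10^-4 mol/L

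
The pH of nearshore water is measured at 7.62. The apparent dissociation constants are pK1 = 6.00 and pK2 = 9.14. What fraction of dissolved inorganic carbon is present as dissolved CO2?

α₀ = 1 / (1 + K1/[H⁺] + K1K2/[H⁺]²) = 1 / (1 + 10^+1.62 + 10^+0.10)
   = 1 / (1 + 41.687 + 1.2589) = 1/43.946 = 0.02276

α₀ = 0.0228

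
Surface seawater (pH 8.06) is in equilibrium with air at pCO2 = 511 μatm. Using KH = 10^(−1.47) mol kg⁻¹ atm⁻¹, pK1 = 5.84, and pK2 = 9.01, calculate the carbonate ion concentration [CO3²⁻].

[CO3²⁻] = 0.322 mmol/kg

[CO2*] = KH · pCO2 = 10^(−1.47) × 511×10^-6 = 1.731×10^-5 mol/kg
α₀ = 1/(1 + K1/[H⁺] + K1K2/[H⁺]²) = 1/(1 + 10^+2.22 + 10^+1.27) = 0.005389
DIC = [CO2*]/α₀ = 1.731×10^-5 / 0.005389 = 3.213 mmol/kg
[CO3²⁻] = α₂·DIC; α₂ = 0.1003, so [CO3²⁻] = 0.1003 × 3.213 = 0.322 mmol/kg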